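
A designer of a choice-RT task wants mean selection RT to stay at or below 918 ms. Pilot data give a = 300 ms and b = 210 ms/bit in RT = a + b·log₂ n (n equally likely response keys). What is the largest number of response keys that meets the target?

Information budget: (918 − 300)/210 = 2.9429 bits, so n ≤ 2^2.9429 = 7.689 → at most 7.

7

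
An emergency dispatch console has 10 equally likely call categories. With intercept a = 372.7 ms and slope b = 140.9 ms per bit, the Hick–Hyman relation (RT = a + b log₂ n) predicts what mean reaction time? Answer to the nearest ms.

log₂(10) = 3.3219 bits, so RT = 372.7 + 140.9 × 3.3219 ≈ 840.760 ms.

841 ms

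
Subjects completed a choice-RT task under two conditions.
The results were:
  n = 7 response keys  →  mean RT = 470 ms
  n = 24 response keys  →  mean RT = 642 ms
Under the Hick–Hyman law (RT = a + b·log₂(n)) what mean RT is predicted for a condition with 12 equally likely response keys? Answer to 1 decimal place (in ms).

545.2 ms

RT is linear in log₂ n, so two points fix the line:
  b = (642 − 470) / (log₂ 24 − log₂ 7) = 172 / (4.5850 − 2.8074) = 96.759 ms/bit
  a = 470 − 96.759 × 2.8074 = 198.362 ms
Then RT(12) = 198.362 + 96.759 × log₂ 12 = 198.362 + 96.759 × 3.5850 ≈ 545.241 ms.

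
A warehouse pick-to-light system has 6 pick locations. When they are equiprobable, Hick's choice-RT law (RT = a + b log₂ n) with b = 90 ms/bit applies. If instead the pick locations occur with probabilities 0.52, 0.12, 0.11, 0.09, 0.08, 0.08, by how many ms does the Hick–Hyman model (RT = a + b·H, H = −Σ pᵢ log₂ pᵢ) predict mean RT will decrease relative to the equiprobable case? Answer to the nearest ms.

43 ms

Equiprobable entropy H₀ = log₂ 6 = 2.5850 bits.
Skewed entropy H = −Σ pᵢ log₂ pᵢ = 2.1036 bits.
ΔRT = b·(H₀ − H) = 90 × 0.4814 = 43.32 ms.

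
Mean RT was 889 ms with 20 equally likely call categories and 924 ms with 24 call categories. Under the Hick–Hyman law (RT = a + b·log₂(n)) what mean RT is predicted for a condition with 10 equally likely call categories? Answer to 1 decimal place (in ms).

755.9 ms

Fit slope and intercept:
  b = (924 − 889) / (log₂ 24 − log₂ 20) = 35 / (4.5850 − 4.3219) = 133.062 ms/bit
  a = 889 − 133.062 × 4.3219 = 313.914 ms
Then RT(10) = 313.914 + 133.062 × log₂ 10 = 313.914 + 133.062 × 3.3219 ≈ 755.938 ms.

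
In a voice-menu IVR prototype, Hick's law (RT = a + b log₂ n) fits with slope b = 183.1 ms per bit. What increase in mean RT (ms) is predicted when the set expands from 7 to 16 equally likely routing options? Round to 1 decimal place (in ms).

218.4 ms

Only the slope matters, since a is common to both: ΔRT = b·log₂(n₂/n₁).
log₂(16) − log₂(7) = 4 − 2.8074 = 1.1926.
ΔRT = 183.1 × 1.1926 = 218.373 ms.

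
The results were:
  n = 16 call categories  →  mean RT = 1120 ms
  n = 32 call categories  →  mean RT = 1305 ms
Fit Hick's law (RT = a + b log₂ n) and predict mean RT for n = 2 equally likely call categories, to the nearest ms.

Fit slope and intercept:
  b = (1305 − 1120) / (log₂ 32 − log₂ 16) = 185 / (5 − 4) = 185 ms/bit
  a = 1120 − 185 × 4 = 380 ms
Then RT(2) = 380 + 185 × log₂ 2 = 380 + 185 × 1 ≈ 565.000 ms.

565 ms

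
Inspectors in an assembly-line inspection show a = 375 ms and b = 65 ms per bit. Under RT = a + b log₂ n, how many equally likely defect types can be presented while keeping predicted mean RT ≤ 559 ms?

65·log₂ n ≤ 559 − 375 = 184, giving log₂ n ≤ 2.8308 and n ≤ 7.115. The largest whole number is 7.

7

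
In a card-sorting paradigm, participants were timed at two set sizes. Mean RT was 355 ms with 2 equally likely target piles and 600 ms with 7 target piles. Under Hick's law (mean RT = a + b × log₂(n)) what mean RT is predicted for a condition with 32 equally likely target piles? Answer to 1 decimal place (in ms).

897.2 ms

With log₂ n on the abscissa the relation is linear; from the two conditions:
  b = (600 − 355) / (log₂ 7 − log₂ 2) = 245 / (2.8074 − 1) = 135.557 ms/bit
  a = 355 − 135.557 × 1 = 219.443 ms
Then RT(32) = 219.443 + 135.557 × log₂ 32 = 219.443 + 135.557 × 5 ≈ 897.229 ms.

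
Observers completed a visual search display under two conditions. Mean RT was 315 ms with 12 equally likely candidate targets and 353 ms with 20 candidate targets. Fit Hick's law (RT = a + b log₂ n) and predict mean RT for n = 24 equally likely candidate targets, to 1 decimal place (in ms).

Fit slope and intercept:
  b = (353 − 315) / (log₂ 20 − log₂ 12) = 38 / (4.3219 − 3.5850) = 51.563 ms/bit
  a = 315 − 51.563 × 3.5850 = 130.149 ms
Then RT(24) = 130.149 + 51.563 × log₂ 24 = 130.149 + 51.563 × 4.5850 ≈ 366.563 ms.

366.6 ms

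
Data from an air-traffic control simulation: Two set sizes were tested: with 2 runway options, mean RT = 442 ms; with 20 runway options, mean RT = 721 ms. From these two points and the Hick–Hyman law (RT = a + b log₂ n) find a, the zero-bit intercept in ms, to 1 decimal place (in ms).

Slope: b = (721 − 442) / (log₂ 20 − log₂ 2) = 279/3.3219 = 83.987 ms/bit.
a = RT₁ − b·log₂ n₁ = 442 − 83.987 × 1 = 358.013 ms.

358.0 ms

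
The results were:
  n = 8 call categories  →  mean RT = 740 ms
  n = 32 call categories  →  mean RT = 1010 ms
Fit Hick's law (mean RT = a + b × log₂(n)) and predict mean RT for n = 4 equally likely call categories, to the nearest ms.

Solve the two-equation system in a and b:
  b = (1010 − 740) / (log₂ 32 − log₂ 8) = 270 / (5 − 3) = 135 ms/bit
  a = 740 − 135 × 3 = 335 ms
Then RT(4) = 335 + 135 × log₂ 4 = 335 + 135 × 2 ≈ 605.000 ms.

605 ms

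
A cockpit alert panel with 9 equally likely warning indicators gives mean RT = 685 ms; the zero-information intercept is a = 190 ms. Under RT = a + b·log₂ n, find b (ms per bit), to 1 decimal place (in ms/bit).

log₂(9) = 3.1699 bits.
b = (RT − a)/log₂ n = (685 − 190) / 3.1699 = 156.155 ms/bit.

156.2 ms/bit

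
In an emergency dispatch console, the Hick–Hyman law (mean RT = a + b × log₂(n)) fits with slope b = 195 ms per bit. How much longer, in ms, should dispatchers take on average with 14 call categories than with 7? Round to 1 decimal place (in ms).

195.0 ms

Only the slope matters, since a is common to both: ΔRT = b·log₂(n₂/n₁).
log₂(14) − log₂(7) = log₂(14/7) = log₂(2) = 1.
ΔRT = 195 × 1.0000 = 195.000 ms.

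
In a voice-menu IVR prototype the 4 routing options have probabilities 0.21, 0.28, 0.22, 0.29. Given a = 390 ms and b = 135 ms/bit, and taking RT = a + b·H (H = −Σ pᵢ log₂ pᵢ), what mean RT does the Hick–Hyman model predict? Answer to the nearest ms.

658 ms

H = 0.21·log₂(1/0.21) + 0.28·log₂(1/0.28) + 0.22·log₂(1/0.22) + 0.29·log₂(1/0.29) = 1.9855 bits.
RT = 390 + 135 × 1.9855 = 658.05 ms.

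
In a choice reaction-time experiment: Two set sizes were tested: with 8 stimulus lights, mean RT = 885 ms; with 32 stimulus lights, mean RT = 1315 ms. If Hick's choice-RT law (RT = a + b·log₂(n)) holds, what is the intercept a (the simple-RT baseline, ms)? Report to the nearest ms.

The slope on a log₂ axis is (1315 − 885) / (5 − 3) = 215 ms/bit.
Intercept: a = 885 − 215·log₂(8) = 240.000 ms.

240 ms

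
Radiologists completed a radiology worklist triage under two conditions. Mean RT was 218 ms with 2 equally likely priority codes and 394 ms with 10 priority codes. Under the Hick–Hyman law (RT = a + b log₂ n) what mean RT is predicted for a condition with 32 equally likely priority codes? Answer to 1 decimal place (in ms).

521.2 ms

With log₂ n on the abscissa the relation is linear; from the two conditions:
  b = (394 − 218) / (log₂ 10 − log₂ 2) = 176 / (3.3219 − 1) = 75.799 ms/bit
  a = 218 − 75.799 × 1 = 142.201 ms
Then RT(32) = 142.201 + 75.799 × log₂ 32 = 142.201 + 75.799 × 5 ≈ 521.196 ms.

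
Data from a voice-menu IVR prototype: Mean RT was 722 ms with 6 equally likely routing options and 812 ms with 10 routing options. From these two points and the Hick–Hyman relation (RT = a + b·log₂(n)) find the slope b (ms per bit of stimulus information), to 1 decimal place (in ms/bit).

Slope: b = (812 − 722) / (log₂ 10 − log₂ 6) = 90/0.7370 = 122.122 ms/bit.

122.1 ms/bit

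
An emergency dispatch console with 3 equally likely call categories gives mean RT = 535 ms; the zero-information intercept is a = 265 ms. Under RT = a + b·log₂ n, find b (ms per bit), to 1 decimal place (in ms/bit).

3 alternatives carry log₂ 3 = 1.5850 bits; the choice cost is 535 − 265 = 270 ms, so b = 270/1.5850 = 170.351 ms/bit.

170.4 ms/bit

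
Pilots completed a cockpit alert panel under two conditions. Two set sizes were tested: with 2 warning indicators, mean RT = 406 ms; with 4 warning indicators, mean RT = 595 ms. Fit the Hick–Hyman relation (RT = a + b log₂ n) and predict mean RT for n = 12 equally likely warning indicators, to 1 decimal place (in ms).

894.6 ms

Solve the two-equation system in a and b:
  b = (595 − 406) / (log₂ 4 − log₂ 2) = 189 / (2 − 1) = 189.000 ms/bit
  a = 406 − 189.000 × 1 = 217.000 ms
Then RT(12) = 217.000 + 189.000 × log₂ 12 = 217.000 + 189.000 × 3.5850 ≈ 894.558 ms.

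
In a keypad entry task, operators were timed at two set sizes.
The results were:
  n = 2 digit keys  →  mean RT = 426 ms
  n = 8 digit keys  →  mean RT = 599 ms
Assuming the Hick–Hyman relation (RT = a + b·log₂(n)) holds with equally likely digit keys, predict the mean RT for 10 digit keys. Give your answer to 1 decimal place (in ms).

626.8 ms

RT is linear in log₂ n, so two points fix the line:
  b = (599 − 426) / (log₂ 8 − log₂ 2) = 173 / (3 − 1) = 86.500 ms/bit
  a = 426 − 86.500 × 1 = 339.500 ms
Then RT(10) = 339.500 + 86.500 × log₂ 10 = 339.500 + 86.500 × 3.3219 ≈ 626.847 ms.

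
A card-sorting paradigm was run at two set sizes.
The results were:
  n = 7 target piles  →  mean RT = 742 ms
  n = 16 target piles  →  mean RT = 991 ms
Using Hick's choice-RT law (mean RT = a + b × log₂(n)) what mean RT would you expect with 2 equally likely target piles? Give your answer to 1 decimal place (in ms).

RT is linear in log₂ n, so two points fix the line:
  b = (991 − 742) / (log₂ 16 − log₂ 7) = 249 / (4 − 2.8074) = 208.780 ms/bit
  a = 742 − 208.780 × 2.8074 = 155.881 ms
Then RT(2) = 155.881 + 208.780 × log₂ 2 = 155.881 + 208.780 × 1 ≈ 364.661 ms.

364.7 ms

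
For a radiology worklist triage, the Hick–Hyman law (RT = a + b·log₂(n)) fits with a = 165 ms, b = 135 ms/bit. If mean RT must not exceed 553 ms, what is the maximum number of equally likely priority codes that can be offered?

7

135·log₂ n ≤ 553 − 165 = 388, giving log₂ n ≤ 2.8741 and n ≤ 7.331. The largest whole number is 7.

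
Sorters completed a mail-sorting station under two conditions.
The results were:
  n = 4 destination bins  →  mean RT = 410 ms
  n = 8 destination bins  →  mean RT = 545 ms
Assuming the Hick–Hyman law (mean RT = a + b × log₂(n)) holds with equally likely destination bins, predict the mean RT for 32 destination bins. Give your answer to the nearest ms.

815 ms

Solve the two-equation system in a and b:
  b = (545 − 410) / (log₂ 8 − log₂ 4) = 135 / (3 − 2) = 135 ms/bit
  a = 410 − 135 × 2 = 140 ms
Then RT(32) = 140 + 135 × log₂ 32 = 140 + 135 × 5 ≈ 815.000 ms.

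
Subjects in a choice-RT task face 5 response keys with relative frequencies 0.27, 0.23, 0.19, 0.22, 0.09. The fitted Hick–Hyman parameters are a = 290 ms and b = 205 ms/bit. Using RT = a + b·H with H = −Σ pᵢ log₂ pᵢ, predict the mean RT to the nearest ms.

750 ms

H = 0.27·log₂(1/0.27) + 0.23·log₂(1/0.23) + 0.19·log₂(1/0.19) + 0.22·log₂(1/0.22) + 0.09·log₂(1/0.09) = 2.2461 bits.
RT = 290 + 205 × 2.2461 = 750.46 ms.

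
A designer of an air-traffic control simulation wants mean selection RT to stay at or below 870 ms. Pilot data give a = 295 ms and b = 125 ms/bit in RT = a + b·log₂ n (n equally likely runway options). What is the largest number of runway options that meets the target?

24

Set 295 + 125·log₂ n ≤ 870 → log₂ n ≤ (870 − 295)/125 = 4.6000.
So n ≤ 2^4.6000 = 24.251; the largest integer n is 24.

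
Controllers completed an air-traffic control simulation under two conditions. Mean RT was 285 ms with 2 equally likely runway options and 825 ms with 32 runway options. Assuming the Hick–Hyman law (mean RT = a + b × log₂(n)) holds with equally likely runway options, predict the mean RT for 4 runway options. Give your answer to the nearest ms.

420 ms

Solve the two-equation system in a and b:
  b = (825 − 285) / (log₂ 32 − log₂ 2) = 540 / (5 − 1) = 135 ms/bit
  a = 285 − 135 × 1 = 150 ms
Then RT(4) = 150 + 135 × log₂ 4 = 150 + 135 × 2 ≈ 420.000 ms.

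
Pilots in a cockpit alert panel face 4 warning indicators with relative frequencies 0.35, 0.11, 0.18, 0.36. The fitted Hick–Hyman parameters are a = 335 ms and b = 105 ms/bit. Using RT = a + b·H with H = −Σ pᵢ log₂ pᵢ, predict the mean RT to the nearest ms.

Entropy contributions −pᵢ log₂ pᵢ: 0.5301, 0.3503, 0.4453, 0.5306; sum H = 1.8563 bits.
RT = a + bH = 335 + 105·1.8563 = 529.91 ms.

530 ms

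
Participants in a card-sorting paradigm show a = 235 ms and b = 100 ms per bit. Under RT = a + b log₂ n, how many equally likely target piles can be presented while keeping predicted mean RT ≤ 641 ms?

100·log₂ n ≤ 641 − 235 = 406, giving log₂ n ≤ 4.0600 and n ≤ 16.679. The largest whole number is 16.

16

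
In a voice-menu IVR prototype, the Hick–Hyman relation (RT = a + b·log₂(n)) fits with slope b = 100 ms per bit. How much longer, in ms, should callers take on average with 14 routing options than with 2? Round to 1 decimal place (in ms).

The intercept a cancels: ΔRT = b·(log₂ n₂ − log₂ n₁) = b·log₂(n₂/n₁).
log₂(14) − log₂(2) = 3.8074 − 1 = 2.8074.
ΔRT = 100 × 2.8074 = 280.735 ms.

280.7 ms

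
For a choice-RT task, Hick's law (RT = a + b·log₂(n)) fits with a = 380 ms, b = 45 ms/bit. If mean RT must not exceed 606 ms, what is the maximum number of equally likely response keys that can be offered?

32

Set 380 + 45·log₂ n ≤ 606 → log₂ n ≤ (606 − 380)/45 = 5.0222.
So n ≤ 2^5.0222 = 32.497; the largest integer n is 32.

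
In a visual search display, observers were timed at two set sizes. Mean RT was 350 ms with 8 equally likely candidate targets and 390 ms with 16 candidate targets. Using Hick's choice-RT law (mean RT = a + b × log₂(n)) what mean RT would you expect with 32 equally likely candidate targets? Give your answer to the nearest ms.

430 ms

Fit slope and intercept:
  b = (390 − 350) / (log₂ 16 − log₂ 8) = 40 / (4 − 3) = 40 ms/bit
  a = 350 − 40 × 3 = 230 ms
Then RT(32) = 230 + 40 × log₂ 32 = 230 + 40 × 5 ≈ 430.000 ms.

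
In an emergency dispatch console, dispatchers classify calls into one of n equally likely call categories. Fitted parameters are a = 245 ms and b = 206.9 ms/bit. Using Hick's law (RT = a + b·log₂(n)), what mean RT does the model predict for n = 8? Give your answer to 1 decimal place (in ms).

865.7 ms

log₂(8) = 3 bits, so RT = 245 + 206.9 × 3 ≈ 865.700 ms.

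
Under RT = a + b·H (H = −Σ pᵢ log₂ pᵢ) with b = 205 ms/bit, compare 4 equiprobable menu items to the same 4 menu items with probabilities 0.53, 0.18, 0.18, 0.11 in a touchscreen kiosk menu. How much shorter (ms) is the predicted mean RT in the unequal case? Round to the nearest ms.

56 ms

The RT saving is b·ΔH. Equiprobable H₀ = log₂(4) = 2.0000 bits; with the given probabilities H = 1.7263 bits.
b·(H₀ − H) = 205 × (2.0000 − 1.7263) = 56.10 ms.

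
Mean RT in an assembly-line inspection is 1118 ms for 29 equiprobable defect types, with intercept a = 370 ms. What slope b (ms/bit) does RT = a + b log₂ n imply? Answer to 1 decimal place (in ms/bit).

154.0 ms/bit

log₂(29) = 4.8580 bits.
b = (RT − a)/log₂ n = (1118 − 370) / 4.8580 = 153.973 ms/bit.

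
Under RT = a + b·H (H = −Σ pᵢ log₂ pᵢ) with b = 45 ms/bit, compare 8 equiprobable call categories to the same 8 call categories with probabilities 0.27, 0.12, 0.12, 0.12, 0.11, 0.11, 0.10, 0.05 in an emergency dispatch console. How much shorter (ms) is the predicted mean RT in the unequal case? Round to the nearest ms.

6 ms

The RT saving is b·ΔH. Equiprobable H₀ = log₂(8) = 3.0000 bits; with the given probabilities H = 2.8601 bits.
b·(H₀ − H) = 45 × (3.0000 − 2.8601) = 6.30 ms.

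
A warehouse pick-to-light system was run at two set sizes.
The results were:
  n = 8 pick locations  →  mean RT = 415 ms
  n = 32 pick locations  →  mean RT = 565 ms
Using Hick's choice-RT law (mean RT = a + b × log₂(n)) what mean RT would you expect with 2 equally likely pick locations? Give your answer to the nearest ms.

Fit slope and intercept:
  b = (565 − 415) / (log₂ 32 − log₂ 8) = 150 / (5 − 3) = 75 ms/bit
  a = 415 − 75 × 3 = 190 ms
Then RT(2) = 190 + 75 × log₂ 2 = 190 + 75 × 1 ≈ 265.000 ms.

265 ms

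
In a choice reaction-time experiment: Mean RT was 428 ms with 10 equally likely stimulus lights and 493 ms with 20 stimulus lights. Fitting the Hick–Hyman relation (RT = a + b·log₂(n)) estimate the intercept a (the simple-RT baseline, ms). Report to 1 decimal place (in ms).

212.1 ms

The slope on a log₂ axis is (493 − 428) / (4.3219 − 3.3219) = 65.000 ms/bit.
a = RT₁ − b·log₂ n₁ = 428 − 65.000 × 3.3219 = 212.075 ms.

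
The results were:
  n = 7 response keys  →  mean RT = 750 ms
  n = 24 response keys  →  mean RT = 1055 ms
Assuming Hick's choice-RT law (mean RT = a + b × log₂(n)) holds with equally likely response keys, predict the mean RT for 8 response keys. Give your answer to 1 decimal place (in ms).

Fit slope and intercept:
  b = (1055 − 750) / (log₂ 24 − log₂ 7) = 305 / (4.5850 − 2.8074) = 171.579 ms/bit
  a = 750 − 171.579 × 2.8074 = 268.317 ms
Then RT(8) = 268.317 + 171.579 × log₂ 8 = 268.317 + 171.579 × 3 ≈ 783.054 ms.

783.1 ms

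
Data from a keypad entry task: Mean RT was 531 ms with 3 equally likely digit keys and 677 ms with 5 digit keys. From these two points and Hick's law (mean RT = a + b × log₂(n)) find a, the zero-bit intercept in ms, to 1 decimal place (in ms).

217.0 ms

The slope on a log₂ axis is (677 − 531) / (2.3219 − 1.5850) = 198.110 ms/bit.
a = RT₁ − b·log₂ n₁ = 531 − 198.110 × 1.5850 = 217.004 ms.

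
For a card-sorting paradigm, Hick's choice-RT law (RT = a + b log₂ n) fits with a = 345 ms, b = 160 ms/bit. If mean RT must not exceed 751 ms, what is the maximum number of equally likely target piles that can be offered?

5

160·log₂ n ≤ 751 − 345 = 406, giving log₂ n ≤ 2.5375 and n ≤ 5.806. The largest whole number is 5.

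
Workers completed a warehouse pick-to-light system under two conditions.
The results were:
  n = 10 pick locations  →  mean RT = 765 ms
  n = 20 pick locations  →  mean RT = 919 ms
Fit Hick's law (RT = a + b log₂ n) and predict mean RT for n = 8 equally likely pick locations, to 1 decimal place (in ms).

715.4 ms

With log₂ n on the abscissa the relation is linear; from the two conditions:
  b = (919 − 765) / (log₂ 20 − log₂ 10) = 154 / (4.3219 − 3.3219) = 154.000 ms/bit
  a = 765 − 154.000 × 3.3219 = 253.423 ms
Then RT(8) = 253.423 + 154.000 × log₂ 8 = 253.423 + 154.000 × 3 ≈ 715.423 ms.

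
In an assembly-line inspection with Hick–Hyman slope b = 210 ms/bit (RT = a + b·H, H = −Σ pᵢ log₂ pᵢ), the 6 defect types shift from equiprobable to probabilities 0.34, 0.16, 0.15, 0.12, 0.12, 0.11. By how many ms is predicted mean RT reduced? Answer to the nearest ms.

29 ms

Equiprobable entropy H₀ = log₂ 6 = 2.5850 bits.
Skewed entropy H = −Σ pᵢ log₂ pᵢ = 2.4472 bits.
ΔRT = b·(H₀ − H) = 210 × 0.1378 = 28.94 ms.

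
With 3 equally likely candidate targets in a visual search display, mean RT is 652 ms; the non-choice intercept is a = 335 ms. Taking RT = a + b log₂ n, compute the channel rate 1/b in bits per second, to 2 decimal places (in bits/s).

5.00 bits/s

b = (652 − 335)/log₂ 3 = 317/1.5850 = 200.005 ms per bit = 0.20000 s/bit; the reciprocal is 5.000 bits/s.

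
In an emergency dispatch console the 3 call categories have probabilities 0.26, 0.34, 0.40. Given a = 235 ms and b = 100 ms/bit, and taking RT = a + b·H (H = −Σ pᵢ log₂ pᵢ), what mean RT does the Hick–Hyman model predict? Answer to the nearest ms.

H = 0.26·log₂(1/0.26) + 0.34·log₂(1/0.34) + 0.40·log₂(1/0.40) = 1.5632 bits.
RT = 235 + 100 × 1.5632 = 391.32 ms.

391 ms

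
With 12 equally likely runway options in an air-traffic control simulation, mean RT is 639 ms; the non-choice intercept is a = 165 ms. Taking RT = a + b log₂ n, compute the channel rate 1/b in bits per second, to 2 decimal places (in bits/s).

Choice component = 639 − 165 = 474 ms over log₂(12) = 3.5850 bits.
b = 474 / 3.5850 = 132.219 ms/bit, so 1/b = 7.563 bits/s.

7.56 bits/s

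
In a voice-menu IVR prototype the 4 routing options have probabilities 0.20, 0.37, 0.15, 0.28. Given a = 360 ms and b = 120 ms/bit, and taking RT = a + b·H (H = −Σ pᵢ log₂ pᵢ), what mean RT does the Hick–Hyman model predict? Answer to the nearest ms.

H = 0.20·log₂(1/0.20) + 0.37·log₂(1/0.37) + 0.15·log₂(1/0.15) + 0.28·log₂(1/0.28) = 1.9199 bits.
RT = 360 + 120 × 1.9199 = 590.39 ms.

590 ms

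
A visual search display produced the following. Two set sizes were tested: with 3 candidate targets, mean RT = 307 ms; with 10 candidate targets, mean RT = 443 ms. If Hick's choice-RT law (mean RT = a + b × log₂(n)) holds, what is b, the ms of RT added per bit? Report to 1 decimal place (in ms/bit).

The slope on a log₂ axis is (443 − 307) / (3.3219 − 1.5850) = 78.297 ms/bit.

78.3 ms/bit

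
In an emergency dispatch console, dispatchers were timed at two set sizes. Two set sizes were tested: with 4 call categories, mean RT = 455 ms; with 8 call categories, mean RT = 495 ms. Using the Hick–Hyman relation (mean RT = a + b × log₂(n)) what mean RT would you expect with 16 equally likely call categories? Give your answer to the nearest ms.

RT is linear in log₂ n, so two points fix the line:
  b = (495 − 455) / (log₂ 8 − log₂ 4) = 40 / (3 − 2) = 40 ms/bit
  a = 455 − 40 × 2 = 375 ms
Then RT(16) = 375 + 40 × log₂ 16 = 375 + 40 × 4 ≈ 535.000 ms.

535 ms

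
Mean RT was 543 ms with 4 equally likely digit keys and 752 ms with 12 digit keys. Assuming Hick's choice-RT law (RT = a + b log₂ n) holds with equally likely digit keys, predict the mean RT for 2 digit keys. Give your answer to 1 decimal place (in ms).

411.1 ms

With log₂ n on the abscissa the relation is linear; from the two conditions:
  b = (752 − 543) / (log₂ 12 − log₂ 4) = 209 / (3.5850 − 2) = 131.864 ms/bit
  a = 543 − 131.864 × 2 = 279.271 ms
Then RT(2) = 279.271 + 131.864 × log₂ 2 = 279.271 + 131.864 × 1 ≈ 411.136 ms.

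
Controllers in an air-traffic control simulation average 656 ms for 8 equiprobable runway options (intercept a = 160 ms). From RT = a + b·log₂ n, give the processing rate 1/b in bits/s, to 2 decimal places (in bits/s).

6.05 bits/s

Choice component = 656 − 160 = 496 ms over log₂(8) = 3 bits.
b = 496 / 3 = 165.333 ms/bit, so 1/b = 6.048 bits/s.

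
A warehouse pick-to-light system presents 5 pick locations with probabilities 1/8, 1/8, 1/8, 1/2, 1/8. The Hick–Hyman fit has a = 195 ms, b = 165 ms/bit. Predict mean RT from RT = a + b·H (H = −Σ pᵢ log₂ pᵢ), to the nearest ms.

525 ms

H = −Σ pᵢ log₂ pᵢ = 0.125·3 + 0.125·3 + 0.125·3 + 0.5·1 + 0.125·3 = 2.000 bits.
RT = 195 + 165 × 2.000 = 525.00 ms.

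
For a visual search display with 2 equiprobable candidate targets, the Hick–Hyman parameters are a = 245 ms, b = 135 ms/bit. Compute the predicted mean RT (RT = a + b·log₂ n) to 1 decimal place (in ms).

380.0 ms

log₂(2) = 1 bits, so RT = 245 + 135 × 1 ≈ 380.000 ms.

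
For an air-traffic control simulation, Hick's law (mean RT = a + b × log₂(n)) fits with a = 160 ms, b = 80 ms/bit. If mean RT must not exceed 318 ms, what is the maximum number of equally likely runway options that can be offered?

3

80·log₂ n ≤ 318 − 160 = 158, giving log₂ n ≤ 1.9750 and n ≤ 3.931. The largest whole number is 3.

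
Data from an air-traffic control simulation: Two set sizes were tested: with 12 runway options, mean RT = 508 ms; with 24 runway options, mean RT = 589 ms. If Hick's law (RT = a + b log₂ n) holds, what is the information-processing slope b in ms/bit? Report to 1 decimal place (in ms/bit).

b = (RT₂ − RT₁)/(log₂ n₂ − log₂ n₁) = (589 − 508)/(4.5850 − 3.5850) = 81.000 ms/bit.

81.0 ms/bit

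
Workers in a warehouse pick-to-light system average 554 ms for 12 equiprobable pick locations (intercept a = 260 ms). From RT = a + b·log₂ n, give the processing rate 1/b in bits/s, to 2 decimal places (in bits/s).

12.19 bits/s

Choice component = 554 − 260 = 294 ms over log₂(12) = 3.5850 bits.
b = 294 / 3.5850 = 82.009 ms/bit, so 1/b = 12.194 bits/s.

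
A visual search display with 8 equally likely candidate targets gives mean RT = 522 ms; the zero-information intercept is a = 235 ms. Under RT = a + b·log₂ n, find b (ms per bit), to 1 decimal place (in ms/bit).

8 alternatives carry log₂ 8 = 3 bits; the choice cost is 522 − 235 = 287 ms, so b = 287/3 = 95.667 ms/bit.

95.7 ms/bit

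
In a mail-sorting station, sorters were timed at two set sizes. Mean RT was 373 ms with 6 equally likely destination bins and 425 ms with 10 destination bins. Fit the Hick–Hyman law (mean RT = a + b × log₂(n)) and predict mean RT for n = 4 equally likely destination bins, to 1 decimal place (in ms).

With log₂ n on the abscissa the relation is linear; from the two conditions:
  b = (425 − 373) / (log₂ 10 − log₂ 6) = 52 / (3.3219 − 2.5850) = 70.560 ms/bit
  a = 373 − 70.560 × 2.5850 = 190.606 ms
Then RT(4) = 190.606 + 70.560 × log₂ 4 = 190.606 + 70.560 × 2 ≈ 331.725 ms.

331.7 ms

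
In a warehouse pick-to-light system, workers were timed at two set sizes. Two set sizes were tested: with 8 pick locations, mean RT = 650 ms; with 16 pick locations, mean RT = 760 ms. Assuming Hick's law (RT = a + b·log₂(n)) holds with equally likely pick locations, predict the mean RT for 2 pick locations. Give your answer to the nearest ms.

430 ms

Fit slope and intercept:
  b = (760 − 650) / (log₂ 16 − log₂ 8) = 110 / (4 − 3) = 110 ms/bit
  a = 650 − 110 × 3 = 320 ms
Then RT(2) = 320 + 110 × log₂ 2 = 320 + 110 × 1 ≈ 430.000 ms.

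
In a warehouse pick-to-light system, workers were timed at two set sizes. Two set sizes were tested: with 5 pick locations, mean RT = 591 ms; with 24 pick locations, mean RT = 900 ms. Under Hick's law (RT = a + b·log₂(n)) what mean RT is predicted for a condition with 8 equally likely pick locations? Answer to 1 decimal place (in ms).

Fit slope and intercept:
  b = (900 − 591) / (log₂ 24 − log₂ 5) = 309 / (4.5850 − 2.3219) = 136.542 ms/bit
  a = 591 − 136.542 × 2.3219 = 273.959 ms
Then RT(8) = 273.959 + 136.542 × log₂ 8 = 273.959 + 136.542 × 3 ≈ 683.586 ms.

683.6 ms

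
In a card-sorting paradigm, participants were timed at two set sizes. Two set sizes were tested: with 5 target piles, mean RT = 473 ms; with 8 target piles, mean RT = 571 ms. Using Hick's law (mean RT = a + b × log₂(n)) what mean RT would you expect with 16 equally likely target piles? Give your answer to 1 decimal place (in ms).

715.5 ms

Solve the two-equation system in a and b:
  b = (571 − 473) / (log₂ 8 − log₂ 5) = 98 / (3 − 2.3219) = 144.527 ms/bit
  a = 473 − 144.527 × 2.3219 = 137.418 ms
Then RT(16) = 137.418 + 144.527 × log₂ 16 = 137.418 + 144.527 × 4 ≈ 715.527 ms.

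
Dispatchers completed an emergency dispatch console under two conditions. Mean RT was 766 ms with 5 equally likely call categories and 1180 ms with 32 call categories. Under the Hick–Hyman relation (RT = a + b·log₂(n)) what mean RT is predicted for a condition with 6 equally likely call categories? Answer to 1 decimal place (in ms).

With log₂ n on the abscissa the relation is linear; from the two conditions:
  b = (1180 − 766) / (log₂ 32 − log₂ 5) = 414 / (5 − 2.3219) = 154.589 ms/bit
  a = 766 − 154.589 × 2.3219 = 407.056 ms
Then RT(6) = 407.056 + 154.589 × log₂ 6 = 407.056 + 154.589 × 2.5850 ≈ 806.662 ms.

806.7 ms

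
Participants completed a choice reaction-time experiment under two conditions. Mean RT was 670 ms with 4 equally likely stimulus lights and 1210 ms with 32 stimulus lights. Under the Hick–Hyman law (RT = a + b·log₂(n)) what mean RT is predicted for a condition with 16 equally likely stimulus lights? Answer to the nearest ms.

1030 ms

With log₂ n on the abscissa the relation is linear; from the two conditions:
  b = (1210 − 670) / (log₂ 32 − log₂ 4) = 540 / (5 − 2) = 180 ms/bit
  a = 670 − 180 × 2 = 310 ms
Then RT(16) = 310 + 180 × log₂ 16 = 310 + 180 × 4 ≈ 1030.000 ms.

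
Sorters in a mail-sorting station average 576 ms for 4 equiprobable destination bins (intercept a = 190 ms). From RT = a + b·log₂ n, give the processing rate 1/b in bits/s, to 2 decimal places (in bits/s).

b = (576 − 190)/log₂ 4 = 386/2 = 193.000 ms per bit = 0.19300 s/bit; the reciprocal is 5.181 bits/s.

5.18 bits/s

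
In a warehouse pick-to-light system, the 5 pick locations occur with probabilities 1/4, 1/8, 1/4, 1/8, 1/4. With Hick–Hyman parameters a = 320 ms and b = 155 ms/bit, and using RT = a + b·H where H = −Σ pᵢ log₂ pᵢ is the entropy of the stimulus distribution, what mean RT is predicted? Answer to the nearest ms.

669 ms

H = −Σ pᵢ log₂ pᵢ = 0.25·2 + 0.125·3 + 0.25·2 + 0.125·3 + 0.25·2 = 2.250 bits.
RT = 320 + 155 × 2.250 = 668.75 ms.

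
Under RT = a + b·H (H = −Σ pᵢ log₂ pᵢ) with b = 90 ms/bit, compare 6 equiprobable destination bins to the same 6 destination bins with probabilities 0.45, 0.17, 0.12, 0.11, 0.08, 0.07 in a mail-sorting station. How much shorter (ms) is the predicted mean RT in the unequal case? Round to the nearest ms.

32 ms

The RT saving is b·ΔH. Equiprobable H₀ = log₂(6) = 2.5850 bits; with the given probabilities H = 2.2304 bits.
b·(H₀ − H) = 90 × (2.5850 − 2.2304) = 31.91 ms.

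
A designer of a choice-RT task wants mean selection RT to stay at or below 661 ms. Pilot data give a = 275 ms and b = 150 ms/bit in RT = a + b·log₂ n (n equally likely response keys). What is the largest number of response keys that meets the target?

5

150·log₂ n ≤ 661 − 275 = 386, giving log₂ n ≤ 2.5733 and n ≤ 5.952. The largest whole number is 5.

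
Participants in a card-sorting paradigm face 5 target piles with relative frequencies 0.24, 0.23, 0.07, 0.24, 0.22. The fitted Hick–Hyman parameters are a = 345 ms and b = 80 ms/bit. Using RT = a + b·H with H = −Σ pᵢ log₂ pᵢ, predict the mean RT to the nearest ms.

Entropy contributions −pᵢ log₂ pᵢ: 0.4941, 0.4877, 0.2686, 0.4941, 0.4806; sum H = 2.2251 bits.
RT = a + bH = 345 + 80·2.2251 = 523.01 ms.

523 ms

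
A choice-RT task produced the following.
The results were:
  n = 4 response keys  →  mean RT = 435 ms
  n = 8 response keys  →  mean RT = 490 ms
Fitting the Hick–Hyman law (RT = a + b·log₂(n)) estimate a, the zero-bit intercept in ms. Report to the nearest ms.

b = (RT₂ − RT₁)/(log₂ n₂ − log₂ n₁) = (490 − 435)/(3 − 2) = 55 ms/bit.
Intercept: a = 435 − 55·log₂(4) = 325.000 ms.

325 ms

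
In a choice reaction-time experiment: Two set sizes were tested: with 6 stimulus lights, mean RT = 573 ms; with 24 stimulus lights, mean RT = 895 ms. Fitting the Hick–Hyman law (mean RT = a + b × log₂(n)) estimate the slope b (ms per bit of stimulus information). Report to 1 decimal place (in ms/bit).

Slope: b = (895 − 573) / (log₂ 24 − log₂ 6) = 322/2.0000 = 161.000 ms/bit.

161.0 ms/bit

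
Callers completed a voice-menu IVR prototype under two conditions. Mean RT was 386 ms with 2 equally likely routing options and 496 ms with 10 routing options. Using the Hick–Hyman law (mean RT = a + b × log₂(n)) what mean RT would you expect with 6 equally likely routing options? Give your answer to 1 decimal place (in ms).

Solve the two-equation system in a and b:
  b = (496 − 386) / (log₂ 10 − log₂ 2) = 110 / (3.3219 − 1) = 47.374 ms/bit
  a = 386 − 47.374 × 1 = 338.626 ms
Then RT(6) = 338.626 + 47.374 × log₂ 6 = 338.626 + 47.374 × 2.5850 ≈ 461.087 ms.

461.1 ms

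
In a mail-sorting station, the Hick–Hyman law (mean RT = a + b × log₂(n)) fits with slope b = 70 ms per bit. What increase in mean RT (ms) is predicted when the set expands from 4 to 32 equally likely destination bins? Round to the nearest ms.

The intercept a cancels: ΔRT = b·(log₂ n₂ − log₂ n₁) = b·log₂(n₂/n₁).
log₂(32) − log₂(4) = log₂(32/4) = log₂(8) = 3.
ΔRT = 70 × 3.0000 = 210.000 ms.

210 ms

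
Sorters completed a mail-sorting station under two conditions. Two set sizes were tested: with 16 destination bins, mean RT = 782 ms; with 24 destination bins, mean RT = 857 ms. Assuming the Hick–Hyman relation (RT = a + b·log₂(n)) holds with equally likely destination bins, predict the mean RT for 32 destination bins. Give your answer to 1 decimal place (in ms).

910.2 ms

RT is linear in log₂ n, so two points fix the line:
  b = (857 − 782) / (log₂ 24 − log₂ 16) = 75 / (4.5850 − 4) = 128.213 ms/bit
  a = 782 − 128.213 × 4 = 269.147 ms
Then RT(32) = 269.147 + 128.213 × log₂ 32 = 269.147 + 128.213 × 5 ≈ 910.213 ms.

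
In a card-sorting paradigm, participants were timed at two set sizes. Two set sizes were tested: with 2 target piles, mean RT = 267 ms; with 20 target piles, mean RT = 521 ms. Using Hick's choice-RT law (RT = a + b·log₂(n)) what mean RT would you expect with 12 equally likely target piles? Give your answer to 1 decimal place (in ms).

464.7 ms

Solve the two-equation system in a and b:
  b = (521 − 267) / (log₂ 20 − log₂ 2) = 254 / (4.3219 − 1) = 76.462 ms/bit
  a = 267 − 76.462 × 1 = 190.538 ms
Then RT(12) = 190.538 + 76.462 × log₂ 12 = 190.538 + 76.462 × 3.5850 ≈ 464.650 ms.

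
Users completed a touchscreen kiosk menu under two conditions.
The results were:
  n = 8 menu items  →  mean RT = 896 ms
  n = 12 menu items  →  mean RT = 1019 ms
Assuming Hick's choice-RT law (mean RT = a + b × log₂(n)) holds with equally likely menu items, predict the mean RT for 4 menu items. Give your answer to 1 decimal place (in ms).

685.7 ms

RT is linear in log₂ n, so two points fix the line:
  b = (1019 − 896) / (log₂ 12 − log₂ 8) = 123 / (3.5850 − 3) = 210.270 ms/bit
  a = 896 − 210.270 × 3 = 265.190 ms
Then RT(4) = 265.190 + 210.270 × log₂ 4 = 265.190 + 210.270 × 2 ≈ 685.730 ms.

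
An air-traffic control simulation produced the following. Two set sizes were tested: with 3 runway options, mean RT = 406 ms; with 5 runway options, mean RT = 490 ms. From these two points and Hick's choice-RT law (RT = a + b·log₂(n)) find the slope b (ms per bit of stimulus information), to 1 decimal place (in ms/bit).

The slope on a log₂ axis is (490 − 406) / (2.3219 − 1.5850) = 113.981 ms/bit.

114.0 ms/bit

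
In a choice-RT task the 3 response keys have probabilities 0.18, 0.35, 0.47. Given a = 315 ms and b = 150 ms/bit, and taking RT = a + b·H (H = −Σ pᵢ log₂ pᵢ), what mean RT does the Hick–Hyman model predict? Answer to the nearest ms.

538 ms

H = 0.18·log₂(1/0.18) + 0.35·log₂(1/0.35) + 0.47·log₂(1/0.47) = 1.4874 bits.
RT = 315 + 150 × 1.4874 = 538.10 ms.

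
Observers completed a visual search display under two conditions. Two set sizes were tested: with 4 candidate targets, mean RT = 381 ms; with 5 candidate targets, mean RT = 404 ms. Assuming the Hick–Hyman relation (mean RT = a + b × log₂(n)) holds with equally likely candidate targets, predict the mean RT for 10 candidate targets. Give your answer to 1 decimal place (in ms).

Solve the two-equation system in a and b:
  b = (404 − 381) / (log₂ 5 − log₂ 4) = 23 / (2.3219 − 2) = 71.445 ms/bit
  a = 381 − 71.445 × 2 = 238.111 ms
Then RT(10) = 238.111 + 71.445 × log₂ 10 = 238.111 + 71.445 × 3.3219 ≈ 475.445 ms.

475.4 ms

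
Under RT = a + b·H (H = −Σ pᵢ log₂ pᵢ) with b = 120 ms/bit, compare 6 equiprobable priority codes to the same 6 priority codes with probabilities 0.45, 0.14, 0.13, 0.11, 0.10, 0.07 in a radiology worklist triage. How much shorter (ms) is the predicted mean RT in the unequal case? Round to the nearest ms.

40 ms

The RT saving is b·ΔH. Equiprobable H₀ = log₂(6) = 2.5850 bits; with the given probabilities H = 2.2492 bits.
b·(H₀ − H) = 120 × (2.5850 − 2.2492) = 40.29 ms.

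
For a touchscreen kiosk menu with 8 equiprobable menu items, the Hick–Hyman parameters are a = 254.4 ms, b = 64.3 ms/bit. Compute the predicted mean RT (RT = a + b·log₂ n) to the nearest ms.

log₂(8) = 3 bits, so RT = 254.4 + 64.3 × 3 ≈ 447.300 ms.

447 ms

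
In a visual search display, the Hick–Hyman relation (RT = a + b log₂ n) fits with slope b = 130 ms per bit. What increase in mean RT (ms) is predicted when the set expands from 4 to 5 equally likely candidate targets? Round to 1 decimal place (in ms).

The intercept a cancels: ΔRT = b·(log₂ n₂ − log₂ n₁) = b·log₂(n₂/n₁).
log₂(5) − log₂(4) = 2.3219 − 2 = 0.3219.
ΔRT = 130 × 0.3219 = 41.851 ms.

41.9 ms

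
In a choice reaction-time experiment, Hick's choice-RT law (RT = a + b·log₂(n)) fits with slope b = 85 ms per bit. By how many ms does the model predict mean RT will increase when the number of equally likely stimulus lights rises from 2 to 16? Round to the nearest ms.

The intercept a cancels: ΔRT = b·(log₂ n₂ − log₂ n₁) = b·log₂(n₂/n₁).
log₂(16) − log₂(2) = log₂(16/2) = log₂(8) = 3.
ΔRT = 85 × 3.0000 = 255.000 ms.

255 ms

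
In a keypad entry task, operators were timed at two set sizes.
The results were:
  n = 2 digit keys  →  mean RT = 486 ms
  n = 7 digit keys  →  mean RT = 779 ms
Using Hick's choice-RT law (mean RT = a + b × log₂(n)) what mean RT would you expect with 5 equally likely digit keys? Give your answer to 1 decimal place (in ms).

RT is linear in log₂ n, so two points fix the line:
  b = (779 − 486) / (log₂ 7 − log₂ 2) = 293 / (2.8074 − 1) = 162.115 ms/bit
  a = 486 − 162.115 × 1 = 323.885 ms
Then RT(5) = 323.885 + 162.115 × log₂ 5 = 323.885 + 162.115 × 2.3219 ≈ 700.305 ms.

700.3 ms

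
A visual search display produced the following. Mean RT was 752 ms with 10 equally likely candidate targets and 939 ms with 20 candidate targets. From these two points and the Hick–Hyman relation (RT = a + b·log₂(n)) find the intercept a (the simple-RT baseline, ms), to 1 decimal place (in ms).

130.8 ms

b = (RT₂ − RT₁)/(log₂ n₂ − log₂ n₁) = (939 − 752)/(4.3219 − 3.3219) = 187.000 ms/bit.
Intercept: a = 752 − 187.000·log₂(10) = 130.799 ms.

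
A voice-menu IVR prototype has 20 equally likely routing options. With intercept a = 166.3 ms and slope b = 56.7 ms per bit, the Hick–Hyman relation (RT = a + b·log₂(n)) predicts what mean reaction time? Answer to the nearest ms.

411 ms

log₂(20) = 4.3219 bits, so RT = 166.3 + 56.7 × 4.3219 ≈ 411.353 ms.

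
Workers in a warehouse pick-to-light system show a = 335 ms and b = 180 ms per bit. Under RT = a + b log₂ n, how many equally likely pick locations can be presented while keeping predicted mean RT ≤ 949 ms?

10

Set 335 + 180·log₂ n ≤ 949 → log₂ n ≤ (949 − 335)/180 = 3.4111.
So n ≤ 2^3.4111 = 10.638; the largest integer n is 10.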